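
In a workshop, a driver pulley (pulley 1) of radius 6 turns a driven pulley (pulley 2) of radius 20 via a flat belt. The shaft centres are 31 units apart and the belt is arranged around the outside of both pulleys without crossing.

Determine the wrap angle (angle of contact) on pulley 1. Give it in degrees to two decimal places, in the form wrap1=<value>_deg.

wrap1=126.31_deg

open belt: β = asin((r2−r1)/C) = asin(14/31) = 26.8472°
wrap1 = π − 2β = 126.3056°
wrap2 = π + 2β = 233.6944°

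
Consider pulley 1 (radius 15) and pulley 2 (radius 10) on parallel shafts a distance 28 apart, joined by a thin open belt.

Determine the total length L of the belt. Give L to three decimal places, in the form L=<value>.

open belt: β = asin((r2−r1)/C) = asin(-5/28) = -10.2866°
wrap1 = π − 2β = 200.5731°
wrap2 = π + 2β = 159.4269°
tangent length = C·cosβ = 27.5500
L = r1·wrap1 + r2·wrap2 + 2·C·cosβ = 15·3.5007 + 10·2.7825 + 2·27.5500 = 135.4351

L=135.435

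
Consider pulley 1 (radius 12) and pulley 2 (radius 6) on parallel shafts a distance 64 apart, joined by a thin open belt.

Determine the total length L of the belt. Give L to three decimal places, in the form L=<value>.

L=185.112

open belt: β = asin((r2−r1)/C) = asin(-6/64) = -5.3794°
wrap1 = π − 2β = 190.7588°
wrap2 = π + 2β = 169.2412°
tangent length = C·cosβ = 63.7181
L = r1·wrap1 + r2·wrap2 + 2·C·cosβ = 12·3.3294 + 6·2.9538 + 2·63.7181 = 185.1116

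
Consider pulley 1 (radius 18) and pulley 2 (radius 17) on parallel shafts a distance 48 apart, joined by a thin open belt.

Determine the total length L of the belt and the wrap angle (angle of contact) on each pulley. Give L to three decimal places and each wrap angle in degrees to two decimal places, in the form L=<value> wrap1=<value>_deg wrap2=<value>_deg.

L=205.977 wrap1=182.39_deg wrap2=177.61_deg

open belt: β = asin((r2−r1)/C) = asin(-1/48) = -1.1937°
wrap1 = π − 2β = 182.3875°
wrap2 = π + 2β = 177.6125°
tangent length = C·cosβ = 47.9896
L = r1·wrap1 + r2·wrap2 + 2·C·cosβ = 18·3.1833 + 17·3.0999 + 2·47.9896 = 205.9766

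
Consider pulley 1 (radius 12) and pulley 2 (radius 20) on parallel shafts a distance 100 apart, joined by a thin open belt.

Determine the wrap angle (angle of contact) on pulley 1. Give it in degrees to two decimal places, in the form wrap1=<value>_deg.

open belt: β = asin((r2−r1)/C) = asin(8/100) = 4.5886°
wrap1 = π − 2β = 170.8229°
wrap2 = π + 2β = 189.1771°

wrap1=170.82_deg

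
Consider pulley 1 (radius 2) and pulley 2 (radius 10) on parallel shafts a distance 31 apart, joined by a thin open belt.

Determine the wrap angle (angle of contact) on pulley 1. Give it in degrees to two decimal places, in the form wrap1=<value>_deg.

open belt: β = asin((r2−r1)/C) = asin(8/31) = 14.9552°
wrap1 = π − 2β = 150.0895°
wrap2 = π + 2β = 209.9105°

wrap1=150.09_deg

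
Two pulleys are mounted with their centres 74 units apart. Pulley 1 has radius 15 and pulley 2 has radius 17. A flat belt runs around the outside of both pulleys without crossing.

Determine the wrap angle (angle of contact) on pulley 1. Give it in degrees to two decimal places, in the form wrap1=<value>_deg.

open belt: β = asin((r2−r1)/C) = asin(2/74) = 1.5487°
wrap1 = π − 2β = 176.9026°
wrap2 = π + 2β = 183.0974°

wrap1=176.90_deg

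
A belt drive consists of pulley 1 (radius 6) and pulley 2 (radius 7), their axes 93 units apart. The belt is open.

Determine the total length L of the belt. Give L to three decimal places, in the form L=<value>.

L=226.851

open belt: β = asin((r2−r1)/C) = asin(1/93) = 0.6161°
wrap1 = π − 2β = 178.7678°
wrap2 = π + 2β = 181.2322°
tangent length = C·cosβ = 92.9946
L = r1·wrap1 + r2·wrap2 + 2·C·cosβ = 6·3.1201 + 7·3.1631 + 2·92.9946 = 226.8515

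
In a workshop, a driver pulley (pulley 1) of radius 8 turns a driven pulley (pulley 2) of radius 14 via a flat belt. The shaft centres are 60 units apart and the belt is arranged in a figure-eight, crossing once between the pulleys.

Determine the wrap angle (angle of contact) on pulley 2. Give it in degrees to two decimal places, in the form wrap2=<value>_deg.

crossed belt: β = asin((r1+r2)/C) = asin(22/60) = 21.5102°
wrap1 = wrap2 = π + 2β = 223.0204°

wrap2=223.02_deg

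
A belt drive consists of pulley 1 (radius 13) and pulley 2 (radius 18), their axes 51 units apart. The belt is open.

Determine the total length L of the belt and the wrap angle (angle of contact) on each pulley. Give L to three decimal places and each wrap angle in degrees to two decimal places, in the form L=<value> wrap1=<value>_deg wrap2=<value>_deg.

open belt: β = asin((r2−r1)/C) = asin(5/51) = 5.6263°
wrap1 = π − 2β = 168.7475°
wrap2 = π + 2β = 191.2525°
tangent length = C·cosβ = 50.7543
L = r1·wrap1 + r2·wrap2 + 2·C·cosβ = 13·2.9452 + 18·3.3380 + 2·50.7543 = 199.8800

L=199.880 wrap1=168.75_deg wrap2=191.25_deg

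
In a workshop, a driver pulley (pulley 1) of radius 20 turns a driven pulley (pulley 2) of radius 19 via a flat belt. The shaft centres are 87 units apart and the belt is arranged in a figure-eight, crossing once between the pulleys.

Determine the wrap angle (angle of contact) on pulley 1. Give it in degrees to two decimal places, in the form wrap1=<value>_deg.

wrap1=233.27_deg

crossed belt: β = asin((r1+r2)/C) = asin(39/87) = 26.6331°
wrap1 = wrap2 = π + 2β = 233.2662°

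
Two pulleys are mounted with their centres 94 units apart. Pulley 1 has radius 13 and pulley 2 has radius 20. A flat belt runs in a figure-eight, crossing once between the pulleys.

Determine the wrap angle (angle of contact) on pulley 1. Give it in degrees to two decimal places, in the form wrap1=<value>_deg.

crossed belt: β = asin((r1+r2)/C) = asin(33/94) = 20.5524°
wrap1 = wrap2 = π + 2β = 221.1048°

wrap1=221.10_deg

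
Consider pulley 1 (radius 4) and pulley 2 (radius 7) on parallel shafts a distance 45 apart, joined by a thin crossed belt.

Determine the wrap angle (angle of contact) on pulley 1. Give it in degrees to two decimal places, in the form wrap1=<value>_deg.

crossed belt: β = asin((r1+r2)/C) = asin(11/45) = 14.1490°
wrap1 = wrap2 = π + 2β = 208.2980°

wrap1=208.30_deg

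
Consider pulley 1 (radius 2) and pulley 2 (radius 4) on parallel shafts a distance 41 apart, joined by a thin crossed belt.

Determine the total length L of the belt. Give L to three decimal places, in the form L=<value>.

crossed belt: β = asin((r1+r2)/C) = asin(6/41) = 8.4150°
wrap1 = wrap2 = π + 2β = 196.8299°
tangent length = C·cosβ = 40.5586
L = (r1+r2)·wrap + 2·C·cosβ = 6·3.4353 + 2·40.5586 = 101.7292

L=101.729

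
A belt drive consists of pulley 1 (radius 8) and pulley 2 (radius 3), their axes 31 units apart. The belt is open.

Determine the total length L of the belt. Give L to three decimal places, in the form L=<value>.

open belt: β = asin((r2−r1)/C) = asin(-5/31) = -9.2818°
wrap1 = π − 2β = 198.5636°
wrap2 = π + 2β = 161.4364°
tangent length = C·cosβ = 30.5941
L = r1·wrap1 + r2·wrap2 + 2·C·cosβ = 8·3.4656 + 3·2.8176 + 2·30.5941 = 97.3657

L=97.366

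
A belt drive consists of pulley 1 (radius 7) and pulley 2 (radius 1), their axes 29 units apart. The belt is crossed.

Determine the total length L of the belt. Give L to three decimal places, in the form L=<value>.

crossed belt: β = asin((r1+r2)/C) = asin(8/29) = 16.0134°
wrap1 = wrap2 = π + 2β = 212.0268°
tangent length = C·cosβ = 27.8747
L = (r1+r2)·wrap + 2·C·cosβ = 8·3.7006 + 2·27.8747 = 85.3540

L=85.354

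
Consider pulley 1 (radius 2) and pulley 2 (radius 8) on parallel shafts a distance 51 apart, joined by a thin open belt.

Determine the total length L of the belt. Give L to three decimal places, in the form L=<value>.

open belt: β = asin((r2−r1)/C) = asin(6/51) = 6.7563°
wrap1 = π − 2β = 166.4873°
wrap2 = π + 2β = 193.5127°
tangent length = C·cosβ = 50.6458
L = r1·wrap1 + r2·wrap2 + 2·C·cosβ = 2·2.9058 + 8·3.3774 + 2·50.6458 = 134.1226

L=134.123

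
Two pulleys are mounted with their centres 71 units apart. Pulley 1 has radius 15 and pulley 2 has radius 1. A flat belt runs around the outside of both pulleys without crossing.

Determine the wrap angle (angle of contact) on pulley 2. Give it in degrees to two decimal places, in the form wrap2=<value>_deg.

open belt: β = asin((r2−r1)/C) = asin(-14/71) = -11.3723°
wrap1 = π − 2β = 202.7446°
wrap2 = π + 2β = 157.2554°

wrap2=157.26_deg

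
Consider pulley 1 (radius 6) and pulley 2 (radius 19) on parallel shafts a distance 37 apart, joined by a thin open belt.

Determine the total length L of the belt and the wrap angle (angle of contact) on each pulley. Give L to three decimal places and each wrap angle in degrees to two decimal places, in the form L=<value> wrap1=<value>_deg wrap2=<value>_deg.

open belt: β = asin((r2−r1)/C) = asin(13/37) = 20.5700°
wrap1 = π − 2β = 138.8600°
wrap2 = π + 2β = 221.1400°
tangent length = C·cosβ = 34.6410
L = r1·wrap1 + r2·wrap2 + 2·C·cosβ = 6·2.4236 + 19·3.8596 + 2·34.6410 = 157.1562

L=157.156 wrap1=138.86_deg wrap2=221.14_deg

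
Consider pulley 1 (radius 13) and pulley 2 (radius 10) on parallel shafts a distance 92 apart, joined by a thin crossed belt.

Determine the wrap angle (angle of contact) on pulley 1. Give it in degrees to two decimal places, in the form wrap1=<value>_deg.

wrap1=208.96_deg

crossed belt: β = asin((r1+r2)/C) = asin(23/92) = 14.4775°
wrap1 = wrap2 = π + 2β = 208.9550°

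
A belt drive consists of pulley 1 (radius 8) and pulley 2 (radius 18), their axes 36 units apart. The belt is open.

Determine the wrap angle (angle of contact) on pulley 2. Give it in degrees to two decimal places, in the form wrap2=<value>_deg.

open belt: β = asin((r2−r1)/C) = asin(10/36) = 16.1276°
wrap1 = π − 2β = 147.7448°
wrap2 = π + 2β = 212.2552°

wrap2=212.26_deg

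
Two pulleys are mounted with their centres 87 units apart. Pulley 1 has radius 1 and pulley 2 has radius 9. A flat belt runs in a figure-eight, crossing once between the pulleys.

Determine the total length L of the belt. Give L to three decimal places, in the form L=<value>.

crossed belt: β = asin((r1+r2)/C) = asin(10/87) = 6.6003°
wrap1 = wrap2 = π + 2β = 193.2006°
tangent length = C·cosβ = 86.4234
L = (r1+r2)·wrap + 2·C·cosβ = 10·3.3720 + 2·86.4234 = 206.5666

L=206.567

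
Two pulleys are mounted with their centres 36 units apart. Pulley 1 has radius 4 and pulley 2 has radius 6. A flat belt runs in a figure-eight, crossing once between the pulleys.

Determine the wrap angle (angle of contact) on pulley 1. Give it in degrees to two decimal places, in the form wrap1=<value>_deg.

crossed belt: β = asin((r1+r2)/C) = asin(10/36) = 16.1276°
wrap1 = wrap2 = π + 2β = 212.2552°

wrap1=212.26_deg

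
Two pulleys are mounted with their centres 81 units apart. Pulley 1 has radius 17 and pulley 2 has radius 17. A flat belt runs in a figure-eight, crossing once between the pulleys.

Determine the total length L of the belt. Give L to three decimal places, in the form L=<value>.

L=283.307

crossed belt: β = asin((r1+r2)/C) = asin(34/81) = 24.8190°
wrap1 = wrap2 = π + 2β = 229.6380°
tangent length = C·cosβ = 73.5187
L = (r1+r2)·wrap + 2·C·cosβ = 34·4.0079 + 2·73.5187 = 283.3073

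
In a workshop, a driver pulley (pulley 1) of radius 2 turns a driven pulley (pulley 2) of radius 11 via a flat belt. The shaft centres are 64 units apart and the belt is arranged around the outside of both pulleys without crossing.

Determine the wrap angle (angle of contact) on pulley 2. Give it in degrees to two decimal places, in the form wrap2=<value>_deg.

wrap2=196.17_deg

open belt: β = asin((r2−r1)/C) = asin(9/64) = 8.0840°
wrap1 = π − 2β = 163.8320°
wrap2 = π + 2β = 196.1680°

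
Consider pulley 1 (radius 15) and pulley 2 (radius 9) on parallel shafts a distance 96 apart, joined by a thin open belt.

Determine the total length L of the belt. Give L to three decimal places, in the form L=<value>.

open belt: β = asin((r2−r1)/C) = asin(-6/96) = -3.5833°
wrap1 = π − 2β = 187.1666°
wrap2 = π + 2β = 172.8334°
tangent length = C·cosβ = 95.8123
L = r1·wrap1 + r2·wrap2 + 2·C·cosβ = 15·3.2667 + 9·3.0165 + 2·95.8123 = 267.7733

L=267.773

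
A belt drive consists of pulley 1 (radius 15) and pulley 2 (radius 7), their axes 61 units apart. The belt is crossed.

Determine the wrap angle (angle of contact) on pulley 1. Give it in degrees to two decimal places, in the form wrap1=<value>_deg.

crossed belt: β = asin((r1+r2)/C) = asin(22/61) = 21.1405°
wrap1 = wrap2 = π + 2β = 222.2809°

wrap1=222.28_deg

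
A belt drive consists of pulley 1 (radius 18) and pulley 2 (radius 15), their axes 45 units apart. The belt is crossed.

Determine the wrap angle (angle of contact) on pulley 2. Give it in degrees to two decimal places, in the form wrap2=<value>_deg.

wrap2=274.33_deg

crossed belt: β = asin((r1+r2)/C) = asin(33/45) = 47.1666°
wrap1 = wrap2 = π + 2β = 274.3331°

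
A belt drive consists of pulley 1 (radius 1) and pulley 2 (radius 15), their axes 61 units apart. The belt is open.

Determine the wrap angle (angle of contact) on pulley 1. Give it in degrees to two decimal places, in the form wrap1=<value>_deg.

open belt: β = asin((r2−r1)/C) = asin(14/61) = 13.2681°
wrap1 = π − 2β = 153.4638°
wrap2 = π + 2β = 206.5362°

wrap1=153.46_deg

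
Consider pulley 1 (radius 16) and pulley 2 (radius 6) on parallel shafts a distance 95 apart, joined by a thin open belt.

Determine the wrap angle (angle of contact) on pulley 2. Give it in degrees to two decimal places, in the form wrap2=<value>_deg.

open belt: β = asin((r2−r1)/C) = asin(-10/95) = -6.0423°
wrap1 = π − 2β = 192.0847°
wrap2 = π + 2β = 167.9153°

wrap2=167.92_deg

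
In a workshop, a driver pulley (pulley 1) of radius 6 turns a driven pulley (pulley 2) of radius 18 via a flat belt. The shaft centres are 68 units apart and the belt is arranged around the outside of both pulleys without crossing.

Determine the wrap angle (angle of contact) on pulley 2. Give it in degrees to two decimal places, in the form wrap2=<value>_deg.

wrap2=200.33_deg

open belt: β = asin((r2−r1)/C) = asin(12/68) = 10.1642°
wrap1 = π − 2β = 159.6715°
wrap2 = π + 2β = 200.3285°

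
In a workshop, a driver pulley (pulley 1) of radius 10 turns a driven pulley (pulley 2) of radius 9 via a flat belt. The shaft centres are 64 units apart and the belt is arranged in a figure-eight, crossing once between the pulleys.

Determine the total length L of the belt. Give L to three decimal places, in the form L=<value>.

crossed belt: β = asin((r1+r2)/C) = asin(19/64) = 17.2700°
wrap1 = wrap2 = π + 2β = 214.5400°
tangent length = C·cosβ = 61.1146
L = (r1+r2)·wrap + 2·C·cosβ = 19·3.7444 + 2·61.1146 = 193.3735

L=193.373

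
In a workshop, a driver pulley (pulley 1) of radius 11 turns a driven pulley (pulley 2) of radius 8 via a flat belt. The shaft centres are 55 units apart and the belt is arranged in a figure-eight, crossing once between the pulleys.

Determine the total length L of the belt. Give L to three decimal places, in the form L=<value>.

L=176.322

crossed belt: β = asin((r1+r2)/C) = asin(19/55) = 20.2095°
wrap1 = wrap2 = π + 2β = 220.4191°
tangent length = C·cosβ = 51.6140
L = (r1+r2)·wrap + 2·C·cosβ = 19·3.8470 + 2·51.6140 = 176.3216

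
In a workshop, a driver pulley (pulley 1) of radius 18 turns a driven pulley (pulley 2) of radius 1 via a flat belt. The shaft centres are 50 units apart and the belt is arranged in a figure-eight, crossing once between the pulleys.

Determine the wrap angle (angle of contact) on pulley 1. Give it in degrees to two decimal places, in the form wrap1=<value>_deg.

wrap1=224.67_deg

crossed belt: β = asin((r1+r2)/C) = asin(19/50) = 22.3337°
wrap1 = wrap2 = π + 2β = 224.6674°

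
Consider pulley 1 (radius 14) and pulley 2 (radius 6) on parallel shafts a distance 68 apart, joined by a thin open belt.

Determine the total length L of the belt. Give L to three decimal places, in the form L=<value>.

open belt: β = asin((r2−r1)/C) = asin(-8/68) = -6.7563°
wrap1 = π − 2β = 193.5127°
wrap2 = π + 2β = 166.4873°
tangent length = C·cosβ = 67.5278
L = r1·wrap1 + r2·wrap2 + 2·C·cosβ = 14·3.3774 + 6·2.9058 + 2·67.5278 = 199.7741

L=199.774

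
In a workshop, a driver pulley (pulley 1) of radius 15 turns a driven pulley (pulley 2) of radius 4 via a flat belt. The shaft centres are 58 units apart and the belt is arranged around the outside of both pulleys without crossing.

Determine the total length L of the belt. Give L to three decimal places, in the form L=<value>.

L=177.783

open belt: β = asin((r2−r1)/C) = asin(-11/58) = -10.9327°
wrap1 = π − 2β = 201.8653°
wrap2 = π + 2β = 158.1347°
tangent length = C·cosβ = 56.9473
L = r1·wrap1 + r2·wrap2 + 2·C·cosβ = 15·3.5232 + 4·2.7600 + 2·56.9473 = 177.7828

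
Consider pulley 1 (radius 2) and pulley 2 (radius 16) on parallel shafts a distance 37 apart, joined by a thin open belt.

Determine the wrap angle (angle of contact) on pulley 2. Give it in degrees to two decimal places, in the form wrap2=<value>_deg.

open belt: β = asin((r2−r1)/C) = asin(14/37) = 22.2333°
wrap1 = π − 2β = 135.5335°
wrap2 = π + 2β = 224.4665°

wrap2=224.47_deg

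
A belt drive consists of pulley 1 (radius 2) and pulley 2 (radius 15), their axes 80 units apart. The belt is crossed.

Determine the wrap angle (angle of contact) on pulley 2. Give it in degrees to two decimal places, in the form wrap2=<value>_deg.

crossed belt: β = asin((r1+r2)/C) = asin(17/80) = 12.2689°
wrap1 = wrap2 = π + 2β = 204.5378°

wrap2=204.54_deg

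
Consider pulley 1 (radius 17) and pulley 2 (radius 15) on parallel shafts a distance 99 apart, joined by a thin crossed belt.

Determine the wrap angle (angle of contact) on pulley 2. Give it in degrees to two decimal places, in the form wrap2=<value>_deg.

crossed belt: β = asin((r1+r2)/C) = asin(32/99) = 18.8585°
wrap1 = wrap2 = π + 2β = 217.7170°

wrap2=217.72_deg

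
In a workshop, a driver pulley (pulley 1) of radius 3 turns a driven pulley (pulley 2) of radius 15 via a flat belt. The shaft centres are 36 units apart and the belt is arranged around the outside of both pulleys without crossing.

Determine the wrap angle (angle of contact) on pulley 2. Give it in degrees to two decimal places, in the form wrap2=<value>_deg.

open belt: β = asin((r2−r1)/C) = asin(12/36) = 19.4712°
wrap1 = π − 2β = 141.0576°
wrap2 = π + 2β = 218.9424°

wrap2=218.94_deg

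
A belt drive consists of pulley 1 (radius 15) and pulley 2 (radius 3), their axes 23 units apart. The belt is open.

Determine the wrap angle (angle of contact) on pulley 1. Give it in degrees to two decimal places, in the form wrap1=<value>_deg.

wrap1=242.90_deg

open belt: β = asin((r2−r1)/C) = asin(-12/23) = -31.4490°
wrap1 = π − 2β = 242.8980°
wrap2 = π + 2β = 117.1020°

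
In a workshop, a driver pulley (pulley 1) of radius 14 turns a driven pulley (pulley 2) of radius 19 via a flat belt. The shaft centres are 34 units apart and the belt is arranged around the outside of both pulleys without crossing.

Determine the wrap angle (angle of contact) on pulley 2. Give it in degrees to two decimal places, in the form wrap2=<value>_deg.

wrap2=196.91_deg

open belt: β = asin((r2−r1)/C) = asin(5/34) = 8.4565°
wrap1 = π − 2β = 163.0870°
wrap2 = π + 2β = 196.9130°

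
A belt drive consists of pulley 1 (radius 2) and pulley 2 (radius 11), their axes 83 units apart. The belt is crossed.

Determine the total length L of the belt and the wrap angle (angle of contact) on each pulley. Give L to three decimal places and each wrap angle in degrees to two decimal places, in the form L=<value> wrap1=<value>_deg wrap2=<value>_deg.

L=208.881 wrap1=198.02_deg wrap2=198.02_deg

crossed belt: β = asin((r1+r2)/C) = asin(13/83) = 9.0111°
wrap1 = wrap2 = π + 2β = 198.0223°
tangent length = C·cosβ = 81.9756
L = (r1+r2)·wrap + 2·C·cosβ = 13·3.4561 + 2·81.9756 = 208.8810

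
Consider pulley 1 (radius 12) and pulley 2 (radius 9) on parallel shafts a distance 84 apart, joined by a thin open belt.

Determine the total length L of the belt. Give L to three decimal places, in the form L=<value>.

open belt: β = asin((r2−r1)/C) = asin(-3/84) = -2.0467°
wrap1 = π − 2β = 184.0934°
wrap2 = π + 2β = 175.9066°
tangent length = C·cosβ = 83.9464
L = r1·wrap1 + r2·wrap2 + 2·C·cosβ = 12·3.2130 + 9·3.0701 + 2·83.9464 = 234.0806

L=234.081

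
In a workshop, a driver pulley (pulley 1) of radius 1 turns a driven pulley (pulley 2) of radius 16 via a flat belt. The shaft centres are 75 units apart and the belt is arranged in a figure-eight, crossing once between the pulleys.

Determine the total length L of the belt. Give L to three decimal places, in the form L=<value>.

L=207.277

crossed belt: β = asin((r1+r2)/C) = asin(17/75) = 13.1009°
wrap1 = wrap2 = π + 2β = 206.2018°
tangent length = C·cosβ = 73.0479
L = (r1+r2)·wrap + 2·C·cosβ = 17·3.5989 + 2·73.0479 = 207.2772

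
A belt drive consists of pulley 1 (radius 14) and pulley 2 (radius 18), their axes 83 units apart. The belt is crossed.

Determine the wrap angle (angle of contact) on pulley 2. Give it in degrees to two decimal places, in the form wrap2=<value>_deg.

crossed belt: β = asin((r1+r2)/C) = asin(32/83) = 22.6774°
wrap1 = wrap2 = π + 2β = 225.3548°

wrap2=225.35_deg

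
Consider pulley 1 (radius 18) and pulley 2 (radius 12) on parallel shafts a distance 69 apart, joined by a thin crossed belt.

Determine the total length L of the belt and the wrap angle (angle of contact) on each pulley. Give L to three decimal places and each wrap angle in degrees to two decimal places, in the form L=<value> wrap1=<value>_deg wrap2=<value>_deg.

crossed belt: β = asin((r1+r2)/C) = asin(30/69) = 25.7715°
wrap1 = wrap2 = π + 2β = 231.5429°
tangent length = C·cosβ = 62.1369
L = (r1+r2)·wrap + 2·C·cosβ = 30·4.0412 + 2·62.1369 = 245.5095

L=245.509 wrap1=231.54_deg wrap2=231.54_deg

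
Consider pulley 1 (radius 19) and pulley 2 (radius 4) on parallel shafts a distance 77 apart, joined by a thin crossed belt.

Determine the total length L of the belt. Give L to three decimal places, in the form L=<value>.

crossed belt: β = asin((r1+r2)/C) = asin(23/77) = 17.3796°
wrap1 = wrap2 = π + 2β = 214.7592°
tangent length = C·cosβ = 73.4847
L = (r1+r2)·wrap + 2·C·cosβ = 23·3.7483 + 2·73.4847 = 233.1793

L=233.179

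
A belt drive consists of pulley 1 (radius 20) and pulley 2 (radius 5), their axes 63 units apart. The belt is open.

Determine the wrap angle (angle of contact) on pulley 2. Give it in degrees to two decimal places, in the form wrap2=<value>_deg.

open belt: β = asin((r2−r1)/C) = asin(-15/63) = -13.7741°
wrap1 = π − 2β = 207.5483°
wrap2 = π + 2β = 152.4517°

wrap2=152.45_deg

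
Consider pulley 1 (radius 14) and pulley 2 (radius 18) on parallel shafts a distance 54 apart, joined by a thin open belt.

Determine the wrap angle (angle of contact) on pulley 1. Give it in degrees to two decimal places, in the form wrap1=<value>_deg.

open belt: β = asin((r2−r1)/C) = asin(4/54) = 4.2480°
wrap1 = π − 2β = 171.5040°
wrap2 = π + 2β = 188.4960°

wrap1=171.50_deg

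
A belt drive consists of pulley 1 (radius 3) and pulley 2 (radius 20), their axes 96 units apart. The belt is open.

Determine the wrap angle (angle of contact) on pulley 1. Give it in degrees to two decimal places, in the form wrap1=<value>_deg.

open belt: β = asin((r2−r1)/C) = asin(17/96) = 10.1999°
wrap1 = π − 2β = 159.6002°
wrap2 = π + 2β = 200.3998°

wrap1=159.60_deg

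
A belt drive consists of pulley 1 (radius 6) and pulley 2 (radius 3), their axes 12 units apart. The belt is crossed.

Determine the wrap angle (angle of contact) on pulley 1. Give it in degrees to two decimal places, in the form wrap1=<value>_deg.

wrap1=277.18_deg

crossed belt: β = asin((r1+r2)/C) = asin(9/12) = 48.5904°
wrap1 = wrap2 = π + 2β = 277.1808°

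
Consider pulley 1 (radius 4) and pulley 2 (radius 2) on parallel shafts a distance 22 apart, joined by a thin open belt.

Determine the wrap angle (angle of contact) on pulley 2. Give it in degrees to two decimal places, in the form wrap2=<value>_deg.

open belt: β = asin((r2−r1)/C) = asin(-2/22) = -5.2159°
wrap1 = π − 2β = 190.4318°
wrap2 = π + 2β = 169.5682°

wrap2=169.57_deg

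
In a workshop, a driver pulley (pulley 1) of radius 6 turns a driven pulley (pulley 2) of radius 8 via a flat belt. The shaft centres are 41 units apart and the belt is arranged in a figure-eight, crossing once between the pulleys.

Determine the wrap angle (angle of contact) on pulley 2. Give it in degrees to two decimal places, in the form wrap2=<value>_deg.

wrap2=219.93_deg

crossed belt: β = asin((r1+r2)/C) = asin(14/41) = 19.9661°
wrap1 = wrap2 = π + 2β = 219.9321°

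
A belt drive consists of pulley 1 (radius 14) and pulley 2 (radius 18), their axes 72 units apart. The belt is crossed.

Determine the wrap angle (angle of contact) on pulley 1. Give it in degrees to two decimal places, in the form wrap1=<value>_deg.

crossed belt: β = asin((r1+r2)/C) = asin(32/72) = 26.3878°
wrap1 = wrap2 = π + 2β = 232.7756°

wrap1=232.78_deg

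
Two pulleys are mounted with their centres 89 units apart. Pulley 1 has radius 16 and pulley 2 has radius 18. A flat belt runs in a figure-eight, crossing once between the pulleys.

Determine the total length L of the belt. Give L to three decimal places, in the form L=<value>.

crossed belt: β = asin((r1+r2)/C) = asin(34/89) = 22.4590°
wrap1 = wrap2 = π + 2β = 224.9180°
tangent length = C·cosβ = 82.2496
L = (r1+r2)·wrap + 2·C·cosβ = 34·3.9256 + 2·82.2496 = 297.9683

L=297.968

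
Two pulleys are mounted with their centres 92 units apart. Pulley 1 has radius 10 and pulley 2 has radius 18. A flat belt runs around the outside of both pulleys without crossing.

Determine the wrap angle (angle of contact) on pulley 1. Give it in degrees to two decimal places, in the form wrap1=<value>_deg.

open belt: β = asin((r2−r1)/C) = asin(8/92) = 4.9885°
wrap1 = π − 2β = 170.0229°
wrap2 = π + 2β = 189.9771°

wrap1=170.02_deg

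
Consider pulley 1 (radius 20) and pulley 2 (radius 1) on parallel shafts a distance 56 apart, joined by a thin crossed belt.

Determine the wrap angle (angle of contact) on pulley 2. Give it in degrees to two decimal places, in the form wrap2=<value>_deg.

wrap2=224.05_deg

crossed belt: β = asin((r1+r2)/C) = asin(21/56) = 22.0243°
wrap1 = wrap2 = π + 2β = 224.0486°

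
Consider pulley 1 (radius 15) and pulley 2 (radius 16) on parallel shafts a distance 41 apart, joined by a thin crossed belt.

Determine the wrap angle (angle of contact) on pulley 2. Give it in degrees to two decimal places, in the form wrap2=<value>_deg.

wrap2=278.24_deg

crossed belt: β = asin((r1+r2)/C) = asin(31/41) = 49.1214°
wrap1 = wrap2 = π + 2β = 278.2427°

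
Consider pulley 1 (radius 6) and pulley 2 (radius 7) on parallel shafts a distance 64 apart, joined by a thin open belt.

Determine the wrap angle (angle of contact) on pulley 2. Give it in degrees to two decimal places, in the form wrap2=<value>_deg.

open belt: β = asin((r2−r1)/C) = asin(1/64) = 0.8953°
wrap1 = π − 2β = 178.2094°
wrap2 = π + 2β = 181.7906°

wrap2=181.79_deg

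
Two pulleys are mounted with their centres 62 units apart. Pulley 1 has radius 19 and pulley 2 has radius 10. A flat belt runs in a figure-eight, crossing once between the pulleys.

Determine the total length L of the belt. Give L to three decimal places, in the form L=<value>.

crossed belt: β = asin((r1+r2)/C) = asin(29/62) = 27.8878°
wrap1 = wrap2 = π + 2β = 235.7756°
tangent length = C·cosβ = 54.7996
L = (r1+r2)·wrap + 2·C·cosβ = 29·4.1151 + 2·54.7996 = 228.9360

L=228.936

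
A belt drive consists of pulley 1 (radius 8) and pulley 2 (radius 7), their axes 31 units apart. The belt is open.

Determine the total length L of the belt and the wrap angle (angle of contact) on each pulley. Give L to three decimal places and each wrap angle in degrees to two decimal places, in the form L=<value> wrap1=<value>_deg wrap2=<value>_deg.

L=109.156 wrap1=183.70_deg wrap2=176.30_deg

open belt: β = asin((r2−r1)/C) = asin(-1/31) = -1.8486°
wrap1 = π − 2β = 183.6971°
wrap2 = π + 2β = 176.3029°
tangent length = C·cosβ = 30.9839
L = r1·wrap1 + r2·wrap2 + 2·C·cosβ = 8·3.2061 + 7·3.0771 + 2·30.9839 = 109.1562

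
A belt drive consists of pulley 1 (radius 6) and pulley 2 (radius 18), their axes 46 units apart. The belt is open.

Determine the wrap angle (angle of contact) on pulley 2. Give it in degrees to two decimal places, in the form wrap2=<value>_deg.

open belt: β = asin((r2−r1)/C) = asin(12/46) = 15.1217°
wrap1 = π − 2β = 149.7567°
wrap2 = π + 2β = 210.2433°

wrap2=210.24_deg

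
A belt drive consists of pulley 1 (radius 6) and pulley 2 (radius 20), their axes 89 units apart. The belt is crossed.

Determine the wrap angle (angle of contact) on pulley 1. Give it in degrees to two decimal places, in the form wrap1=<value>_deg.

crossed belt: β = asin((r1+r2)/C) = asin(26/89) = 16.9858°
wrap1 = wrap2 = π + 2β = 213.9716°

wrap1=213.97_deg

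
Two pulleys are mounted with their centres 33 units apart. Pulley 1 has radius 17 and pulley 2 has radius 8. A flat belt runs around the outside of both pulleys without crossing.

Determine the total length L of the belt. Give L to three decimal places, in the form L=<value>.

open belt: β = asin((r2−r1)/C) = asin(-9/33) = -15.8266°
wrap1 = π − 2β = 211.6532°
wrap2 = π + 2β = 148.3468°
tangent length = C·cosβ = 31.7490
L = r1·wrap1 + r2·wrap2 + 2·C·cosβ = 17·3.6940 + 8·2.5891 + 2·31.7490 = 147.0099

L=147.010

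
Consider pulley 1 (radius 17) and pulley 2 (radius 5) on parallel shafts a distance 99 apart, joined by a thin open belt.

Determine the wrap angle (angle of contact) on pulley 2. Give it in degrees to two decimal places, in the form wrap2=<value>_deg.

wrap2=166.08_deg

open belt: β = asin((r2−r1)/C) = asin(-12/99) = -6.9621°
wrap1 = π − 2β = 193.9241°
wrap2 = π + 2β = 166.0759°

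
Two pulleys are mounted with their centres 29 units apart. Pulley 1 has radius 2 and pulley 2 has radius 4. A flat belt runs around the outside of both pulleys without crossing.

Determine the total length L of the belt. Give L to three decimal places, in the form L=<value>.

open belt: β = asin((r2−r1)/C) = asin(2/29) = 3.9546°
wrap1 = π − 2β = 172.0909°
wrap2 = π + 2β = 187.9091°
tangent length = C·cosβ = 28.9310
L = r1·wrap1 + r2·wrap2 + 2·C·cosβ = 2·3.0036 + 4·3.2796 + 2·28.9310 = 76.9875

L=76.988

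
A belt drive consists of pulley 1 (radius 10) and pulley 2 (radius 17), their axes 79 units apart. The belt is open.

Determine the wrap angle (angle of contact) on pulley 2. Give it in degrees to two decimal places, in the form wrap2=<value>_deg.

wrap2=190.17_deg

open belt: β = asin((r2−r1)/C) = asin(7/79) = 5.0835°
wrap1 = π − 2β = 169.8330°
wrap2 = π + 2β = 190.1670°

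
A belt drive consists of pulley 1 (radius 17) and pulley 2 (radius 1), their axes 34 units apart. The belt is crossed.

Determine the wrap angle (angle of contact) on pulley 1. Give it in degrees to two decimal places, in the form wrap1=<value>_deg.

crossed belt: β = asin((r1+r2)/C) = asin(18/34) = 31.9657°
wrap1 = wrap2 = π + 2β = 243.9314°

wrap1=243.93_deg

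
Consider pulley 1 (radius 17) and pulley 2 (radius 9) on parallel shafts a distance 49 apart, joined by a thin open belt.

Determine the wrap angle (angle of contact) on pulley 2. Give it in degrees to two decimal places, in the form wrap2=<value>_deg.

open belt: β = asin((r2−r1)/C) = asin(-8/49) = -9.3965°
wrap1 = π − 2β = 198.7930°
wrap2 = π + 2β = 161.2070°

wrap2=161.21_deg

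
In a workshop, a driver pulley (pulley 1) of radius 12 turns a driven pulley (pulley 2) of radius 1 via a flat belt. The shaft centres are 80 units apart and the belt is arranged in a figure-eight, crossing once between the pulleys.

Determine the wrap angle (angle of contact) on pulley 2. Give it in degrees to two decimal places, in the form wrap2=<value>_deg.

wrap2=198.70_deg

crossed belt: β = asin((r1+r2)/C) = asin(13/80) = 9.3520°
wrap1 = wrap2 = π + 2β = 198.7041°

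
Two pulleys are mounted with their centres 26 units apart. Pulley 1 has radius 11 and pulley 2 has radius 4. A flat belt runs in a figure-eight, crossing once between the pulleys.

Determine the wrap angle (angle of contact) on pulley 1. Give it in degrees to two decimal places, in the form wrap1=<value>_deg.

crossed belt: β = asin((r1+r2)/C) = asin(15/26) = 35.2344°
wrap1 = wrap2 = π + 2β = 250.4688°

wrap1=250.47_deg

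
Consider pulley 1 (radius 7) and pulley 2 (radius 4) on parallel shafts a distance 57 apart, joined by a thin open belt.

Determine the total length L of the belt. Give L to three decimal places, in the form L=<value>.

open belt: β = asin((r2−r1)/C) = asin(-3/57) = -3.0170°
wrap1 = π − 2β = 186.0339°
wrap2 = π + 2β = 173.9661°
tangent length = C·cosβ = 56.9210
L = r1·wrap1 + r2·wrap2 + 2·C·cosβ = 7·3.2469 + 4·3.0363 + 2·56.9210 = 148.7155

L=148.715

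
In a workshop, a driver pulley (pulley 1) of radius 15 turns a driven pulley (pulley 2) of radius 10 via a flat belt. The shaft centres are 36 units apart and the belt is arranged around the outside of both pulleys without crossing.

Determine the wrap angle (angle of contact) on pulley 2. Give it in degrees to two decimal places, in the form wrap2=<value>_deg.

wrap2=164.03_deg

open belt: β = asin((r2−r1)/C) = asin(-5/36) = -7.9836°
wrap1 = π − 2β = 195.9671°
wrap2 = π + 2β = 164.0329°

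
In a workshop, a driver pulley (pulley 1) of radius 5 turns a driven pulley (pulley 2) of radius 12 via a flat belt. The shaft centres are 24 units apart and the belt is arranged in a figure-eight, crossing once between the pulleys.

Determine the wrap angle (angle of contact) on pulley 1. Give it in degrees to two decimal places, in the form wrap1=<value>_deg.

crossed belt: β = asin((r1+r2)/C) = asin(17/24) = 45.0995°
wrap1 = wrap2 = π + 2β = 270.1989°

wrap1=270.20_deg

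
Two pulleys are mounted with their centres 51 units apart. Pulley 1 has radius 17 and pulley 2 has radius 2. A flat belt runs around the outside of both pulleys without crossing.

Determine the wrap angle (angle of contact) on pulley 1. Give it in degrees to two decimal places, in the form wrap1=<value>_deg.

open belt: β = asin((r2−r1)/C) = asin(-15/51) = -17.1046°
wrap1 = π − 2β = 214.2093°
wrap2 = π + 2β = 145.7907°

wrap1=214.21_deg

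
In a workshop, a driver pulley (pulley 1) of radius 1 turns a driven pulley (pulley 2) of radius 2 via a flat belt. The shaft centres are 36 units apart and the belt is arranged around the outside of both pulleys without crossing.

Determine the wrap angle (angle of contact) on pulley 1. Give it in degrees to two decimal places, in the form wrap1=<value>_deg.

wrap1=176.82_deg

open belt: β = asin((r2−r1)/C) = asin(1/36) = 1.5918°
wrap1 = π − 2β = 176.8165°
wrap2 = π + 2β = 183.1835°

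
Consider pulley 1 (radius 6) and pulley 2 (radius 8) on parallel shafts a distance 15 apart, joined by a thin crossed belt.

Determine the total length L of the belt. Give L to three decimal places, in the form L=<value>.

crossed belt: β = asin((r1+r2)/C) = asin(14/15) = 68.9605°
wrap1 = wrap2 = π + 2β = 317.9211°
tangent length = C·cosβ = 5.3852
L = (r1+r2)·wrap + 2·C·cosβ = 14·5.5488 + 2·5.3852 = 88.4531

L=88.453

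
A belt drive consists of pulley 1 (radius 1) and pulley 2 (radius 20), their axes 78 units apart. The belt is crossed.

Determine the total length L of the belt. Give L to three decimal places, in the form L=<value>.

crossed belt: β = asin((r1+r2)/C) = asin(21/78) = 15.6185°
wrap1 = wrap2 = π + 2β = 211.2370°
tangent length = C·cosβ = 75.1199
L = (r1+r2)·wrap + 2·C·cosβ = 21·3.6868 + 2·75.1199 = 227.6622

L=227.662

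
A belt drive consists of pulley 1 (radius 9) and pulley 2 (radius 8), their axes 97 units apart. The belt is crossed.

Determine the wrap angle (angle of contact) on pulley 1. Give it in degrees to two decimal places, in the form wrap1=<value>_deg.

wrap1=200.19_deg

crossed belt: β = asin((r1+r2)/C) = asin(17/97) = 10.0937°
wrap1 = wrap2 = π + 2β = 200.1873°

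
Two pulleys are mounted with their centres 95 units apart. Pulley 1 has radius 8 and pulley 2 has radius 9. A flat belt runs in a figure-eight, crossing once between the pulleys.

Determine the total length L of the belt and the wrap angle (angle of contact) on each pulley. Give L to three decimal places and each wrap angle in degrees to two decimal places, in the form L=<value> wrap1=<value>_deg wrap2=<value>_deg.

crossed belt: β = asin((r1+r2)/C) = asin(17/95) = 10.3085°
wrap1 = wrap2 = π + 2β = 200.6169°
tangent length = C·cosβ = 93.4666
L = (r1+r2)·wrap + 2·C·cosβ = 17·3.5014 + 2·93.4666 = 246.4574

L=246.457 wrap1=200.62_deg wrap2=200.62_deg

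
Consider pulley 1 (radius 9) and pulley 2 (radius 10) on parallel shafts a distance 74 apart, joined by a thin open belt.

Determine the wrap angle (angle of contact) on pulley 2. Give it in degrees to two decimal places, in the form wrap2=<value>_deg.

wrap2=181.55_deg

open belt: β = asin((r2−r1)/C) = asin(1/74) = 0.7743°
wrap1 = π − 2β = 178.4514°
wrap2 = π + 2β = 181.5486°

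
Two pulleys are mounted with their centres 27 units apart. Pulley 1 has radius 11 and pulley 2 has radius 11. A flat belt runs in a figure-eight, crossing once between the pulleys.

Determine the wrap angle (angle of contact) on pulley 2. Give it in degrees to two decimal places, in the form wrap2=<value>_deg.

crossed belt: β = asin((r1+r2)/C) = asin(22/27) = 54.5691°
wrap1 = wrap2 = π + 2β = 289.1381°

wrap2=289.14_deg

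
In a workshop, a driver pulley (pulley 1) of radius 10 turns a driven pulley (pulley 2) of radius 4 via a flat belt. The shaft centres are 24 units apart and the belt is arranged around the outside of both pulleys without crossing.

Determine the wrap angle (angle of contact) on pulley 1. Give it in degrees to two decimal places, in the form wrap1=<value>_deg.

wrap1=208.96_deg

open belt: β = asin((r2−r1)/C) = asin(-6/24) = -14.4775°
wrap1 = π − 2β = 208.9550°
wrap2 = π + 2β = 151.0450°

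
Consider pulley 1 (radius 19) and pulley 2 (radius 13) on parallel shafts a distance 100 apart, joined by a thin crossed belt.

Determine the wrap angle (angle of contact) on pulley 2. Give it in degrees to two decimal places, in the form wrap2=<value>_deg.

crossed belt: β = asin((r1+r2)/C) = asin(32/100) = 18.6629°
wrap1 = wrap2 = π + 2β = 217.3258°

wrap2=217.33_deg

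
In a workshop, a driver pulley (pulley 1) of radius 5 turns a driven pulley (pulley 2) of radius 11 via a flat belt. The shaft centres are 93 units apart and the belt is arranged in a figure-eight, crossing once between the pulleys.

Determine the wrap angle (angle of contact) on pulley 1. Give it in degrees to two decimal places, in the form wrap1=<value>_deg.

crossed belt: β = asin((r1+r2)/C) = asin(16/93) = 9.9066°
wrap1 = wrap2 = π + 2β = 199.8133°

wrap1=199.81_deg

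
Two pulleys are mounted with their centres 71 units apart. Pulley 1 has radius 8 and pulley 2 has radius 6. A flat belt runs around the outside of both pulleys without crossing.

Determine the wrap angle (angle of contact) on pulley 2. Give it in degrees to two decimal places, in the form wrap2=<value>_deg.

open belt: β = asin((r2−r1)/C) = asin(-2/71) = -1.6142°
wrap1 = π − 2β = 183.2284°
wrap2 = π + 2β = 176.7716°

wrap2=176.77_deg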